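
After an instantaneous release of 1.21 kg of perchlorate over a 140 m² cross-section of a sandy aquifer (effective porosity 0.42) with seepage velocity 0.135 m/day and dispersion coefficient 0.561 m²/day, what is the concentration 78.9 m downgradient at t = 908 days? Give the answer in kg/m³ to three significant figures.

0.000101 kg/m³

For an instantaneous plane source, C(x,t) = M/(n_e·A·√(4πDt)) · exp(−(x−vt)²/(4Dt)), with n_e·A the pore (flow) area.
Plume center vt = 0.135 × 908 = 122.58 m, so the well at 78.9 m is 43.68 m upgradient of the peak.
√(4πDt) = 80.01 m, giving peak height M/(n_e·A·√(4πDt)) = 1.21/(0.42 × 140 × 80.01) = 0.0002572 kg/m³.
(x−vt)²/(4Dt) = (-43.68)²/(4 × 0.561 × 908) = 0.9364; exp(−0.9364) = 0.3920.
C = 0.0002572 × 0.3920 = 0.000101 kg/m³.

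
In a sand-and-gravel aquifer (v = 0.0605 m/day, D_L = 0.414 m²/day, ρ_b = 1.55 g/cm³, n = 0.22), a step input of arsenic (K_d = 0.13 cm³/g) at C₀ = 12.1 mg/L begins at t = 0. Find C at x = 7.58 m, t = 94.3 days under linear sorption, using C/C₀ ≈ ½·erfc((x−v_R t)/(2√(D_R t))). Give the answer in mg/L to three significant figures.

2.85 mg/L

Retardation factor R = 1 + ρ_b·K_d/n = 1 + 1.55 × 0.13/0.22 = 1.916.
Sorption retards both mechanisms: v_R = v/R = 0.03158 m/day, D_R = D/R = 0.2161 m²/day.
v_R·t = 0.03158 × 94.3 = 2.977994 m; 2√(D_R t) = 9.028 m; argument = (7.58 − 2.977994)/9.028 = 0.5097.
C = C₀ × ½·erfc(0.5097) = 12.1 × 0.2355 = 2.85 mg/L.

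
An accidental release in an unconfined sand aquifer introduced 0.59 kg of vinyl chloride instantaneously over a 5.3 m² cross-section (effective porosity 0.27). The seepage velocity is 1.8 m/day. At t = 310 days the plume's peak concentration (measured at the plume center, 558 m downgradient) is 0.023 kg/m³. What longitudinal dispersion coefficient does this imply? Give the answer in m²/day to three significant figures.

At the plume center C_max = M/(n_e·A·√(4πDt)), so D = M²/(4πt·(n_e·A·C_max)²).
n_e·A·C_max = 0.27 × 5.3 × 0.023 = 0.03291 kg/m.
D = 0.59²/(4π × 310 × 0.03291²) = 0.0825 m²/day.

0.0825 m²/day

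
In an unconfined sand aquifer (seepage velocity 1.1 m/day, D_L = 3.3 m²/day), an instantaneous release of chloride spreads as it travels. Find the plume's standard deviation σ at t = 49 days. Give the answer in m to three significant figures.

Dispersive spreading gives a Gaussian with σ² = 2Dt; advection only shifts the center.
σ = √(2 × 3.3 × 49) = 18.0 m.

18.0 m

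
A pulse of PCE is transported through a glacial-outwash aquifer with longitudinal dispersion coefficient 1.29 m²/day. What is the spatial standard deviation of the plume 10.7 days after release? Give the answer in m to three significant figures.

Dispersive spreading gives a Gaussian with σ² = 2Dt; advection only shifts the center.
σ = √(2 × 1.29 × 10.7) = 5.25 m.

5.25 m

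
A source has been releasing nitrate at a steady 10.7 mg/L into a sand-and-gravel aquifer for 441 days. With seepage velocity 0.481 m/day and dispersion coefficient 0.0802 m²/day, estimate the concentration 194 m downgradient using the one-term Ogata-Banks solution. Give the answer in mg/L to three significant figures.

For a continuous step input, C/C₀ ≈ ½·erfc((x−vt)/(2√(Dt))).
vt = 0.481 × 441 = 212.121 m and 2√(Dt) = 2√(0.0802 × 441) = 11.89 m.
Argument (x−vt)/(2√(Dt)) = (194 − 212.121)/11.89 = -1.524; ½·erfc(-1.524) = 0.9844.
C = 10.7 × 0.9844 = 10.5 mg/L.

10.5 mg/L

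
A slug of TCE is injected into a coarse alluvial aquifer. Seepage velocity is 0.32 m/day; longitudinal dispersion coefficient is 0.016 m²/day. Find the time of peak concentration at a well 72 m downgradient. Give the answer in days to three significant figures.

For the 1D instantaneous-source solution, setting ∂C/∂t = 0 at fixed x gives v²t² + 2Dt − x² = 0, so t = (√(D² + v²x²) − D)/v².
√(D² + v²x²) = √(0.016² + 0.32² × 72²) = 23.04; v² = 0.1024.
t = (23.04 − 0.016)/0.1024 = 225 days (vs. the pure-advection estimate x/v = 225 d).

225 days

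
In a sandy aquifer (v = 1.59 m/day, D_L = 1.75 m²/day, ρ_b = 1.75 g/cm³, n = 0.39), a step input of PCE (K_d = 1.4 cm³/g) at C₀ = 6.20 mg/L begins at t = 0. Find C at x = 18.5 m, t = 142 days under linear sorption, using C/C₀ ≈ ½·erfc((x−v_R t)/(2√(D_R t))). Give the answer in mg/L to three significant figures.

Retardation factor R = 1 + ρ_b·K_d/n = 1 + 1.75 × 1.4/0.39 = 7.282.
Sorption retards both mechanisms: v_R = v/R = 0.2183 m/day, D_R = D/R = 0.2403 m²/day.
v_R·t = 0.2183 × 142 = 30.9986 m; 2√(D_R t) = 11.68 m; argument = (18.5 − 30.9986)/11.68 = -1.070.
C = C₀ × ½·erfc(-1.070) = 6.20 × 0.9349 = 5.80 mg/L.

5.80 mg/L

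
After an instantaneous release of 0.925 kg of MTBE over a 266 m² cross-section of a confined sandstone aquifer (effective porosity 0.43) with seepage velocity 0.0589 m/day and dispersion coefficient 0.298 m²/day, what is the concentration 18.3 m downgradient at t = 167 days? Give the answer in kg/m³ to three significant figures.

0.000226 kg/m³

For an instantaneous plane source, C(x,t) = M/(n_e·A·√(4πDt)) · exp(−(x−vt)²/(4Dt)), with n_e·A the pore (flow) area.
Plume center vt = 0.0589 × 167 = 9.8363 m, so the well at 18.3 m is 8.4637 m downgradient of the peak.
√(4πDt) = 25.01 m, giving peak height M/(n_e·A·√(4πDt)) = 0.925/(0.43 × 266 × 25.01) = 0.0003234 kg/m³.
(x−vt)²/(4Dt) = (8.4637)²/(4 × 0.298 × 167) = 0.3599; exp(−0.3599) = 0.6977.
C = 0.0003234 × 0.6977 = 0.000226 kg/m³.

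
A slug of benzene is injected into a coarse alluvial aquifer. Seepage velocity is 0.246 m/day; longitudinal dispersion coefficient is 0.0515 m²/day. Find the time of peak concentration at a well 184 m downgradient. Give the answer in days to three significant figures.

747 days

For the 1D instantaneous-source solution, setting ∂C/∂t = 0 at fixed x gives v²t² + 2Dt − x² = 0, so t = (√(D² + v²x²) − D)/v².
√(D² + v²x²) = √(0.0515² + 0.246² × 184²) = 45.26; v² = 0.060516.
t = (45.26 − 0.0515)/0.060516 = 747 days (vs. the pure-advection estimate x/v = 748 d).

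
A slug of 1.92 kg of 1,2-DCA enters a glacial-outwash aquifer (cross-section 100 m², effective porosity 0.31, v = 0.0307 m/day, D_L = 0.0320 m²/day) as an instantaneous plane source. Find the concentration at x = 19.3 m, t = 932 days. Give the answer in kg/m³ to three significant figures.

For an instantaneous plane source, C(x,t) = M/(n_e·A·√(4πDt)) · exp(−(x−vt)²/(4Dt)), with n_e·A the pore (flow) area.
Plume center vt = 0.0307 × 932 = 28.6124 m, so the well at 19.3 m is 9.3124 m upgradient of the peak.
√(4πDt) = 19.36 m, giving peak height M/(n_e·A·√(4πDt)) = 1.92/(0.31 × 100 × 19.36) = 0.003199 kg/m³.
(x−vt)²/(4Dt) = (-9.3124)²/(4 × 0.0320 × 932) = 0.7269; exp(−0.7269) = 0.4834.
C = 0.003199 × 0.4834 = 0.00155 kg/m³.

0.00155 kg/m³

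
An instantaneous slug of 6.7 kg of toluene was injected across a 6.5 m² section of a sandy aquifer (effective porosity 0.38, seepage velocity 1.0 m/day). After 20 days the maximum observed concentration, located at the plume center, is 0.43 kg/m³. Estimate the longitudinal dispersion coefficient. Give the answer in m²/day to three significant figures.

0.158 m²/day

At the plume center C_max = M/(n_e·A·√(4πDt)), so D = M²/(4πt·(n_e·A·C_max)²).
n_e·A·C_max = 0.38 × 6.5 × 0.43 = 1.062 kg/m.
D = 6.7²/(4π × 20 × 1.062²) = 0.158 m²/day.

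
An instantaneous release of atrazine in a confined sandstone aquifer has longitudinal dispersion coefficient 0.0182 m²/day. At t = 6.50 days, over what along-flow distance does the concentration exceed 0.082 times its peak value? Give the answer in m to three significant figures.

2.18 m

The plume is Gaussian with σ = √(2Dt) = √(2 × 0.0182 × 6.50) = 0.4864 m.
C/C_peak = exp(−Δx²/(2σ²)) = 0.082 ⇒ Δx = σ·√(−2 ln 0.082) = 0.4864 × 2.237 = 1.088 m.
Width = 2Δx = 2.18 m.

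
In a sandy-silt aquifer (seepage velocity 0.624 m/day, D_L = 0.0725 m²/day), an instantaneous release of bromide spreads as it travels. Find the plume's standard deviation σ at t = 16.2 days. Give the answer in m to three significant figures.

1.53 m

Dispersive spreading gives a Gaussian with σ² = 2Dt; advection only shifts the center.
σ = √(2 × 0.0725 × 16.2) = 1.53 m.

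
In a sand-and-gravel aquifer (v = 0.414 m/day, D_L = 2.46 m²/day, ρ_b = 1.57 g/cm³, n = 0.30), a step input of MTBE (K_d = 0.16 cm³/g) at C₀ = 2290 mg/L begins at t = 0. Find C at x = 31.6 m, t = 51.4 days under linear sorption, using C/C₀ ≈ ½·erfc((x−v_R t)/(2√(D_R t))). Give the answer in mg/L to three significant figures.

Retardation factor R = 1 + ρ_b·K_d/n = 1 + 1.57 × 0.16/0.30 = 1.837.
Sorption retards both mechanisms: v_R = v/R = 0.2254 m/day, D_R = D/R = 1.339 m²/day.
v_R·t = 0.2254 × 51.4 = 11.58556 m; 2√(D_R t) = 16.59 m; argument = (31.6 − 11.58556)/16.59 = 1.206.
C = C₀ × ½·erfc(1.206) = 2290 × 0.04405 = 101 mg/L.

101 mg/L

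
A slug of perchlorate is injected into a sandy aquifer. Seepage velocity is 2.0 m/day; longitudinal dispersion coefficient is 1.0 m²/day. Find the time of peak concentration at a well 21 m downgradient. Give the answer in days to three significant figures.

For the 1D instantaneous-source solution, setting ∂C/∂t = 0 at fixed x gives v²t² + 2Dt − x² = 0, so t = (√(D² + v²x²) − D)/v².
√(D² + v²x²) = √(1.0² + 2.0² × 21²) = 42.01; v² = 4.
t = (42.01 − 1.0)/4 = 10.3 days (vs. the pure-advection estimate x/v = 10.5 d).

10.3 days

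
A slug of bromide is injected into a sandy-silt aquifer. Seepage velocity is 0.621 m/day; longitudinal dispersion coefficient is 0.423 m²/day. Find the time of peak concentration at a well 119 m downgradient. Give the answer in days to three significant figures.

For the 1D instantaneous-source solution, setting ∂C/∂t = 0 at fixed x gives v²t² + 2Dt − x² = 0, so t = (√(D² + v²x²) − D)/v².
√(D² + v²x²) = √(0.423² + 0.621² × 119²) = 73.90; v² = 0.385641.
t = (73.90 − 0.423)/0.385641 = 191 days (vs. the pure-advection estimate x/v = 192 d).

191 days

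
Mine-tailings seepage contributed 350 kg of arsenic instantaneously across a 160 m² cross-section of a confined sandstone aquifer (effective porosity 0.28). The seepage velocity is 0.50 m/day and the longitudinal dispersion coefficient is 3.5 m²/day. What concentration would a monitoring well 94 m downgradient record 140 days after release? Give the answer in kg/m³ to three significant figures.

For an instantaneous plane source, C(x,t) = M/(n_e·A·√(4πDt)) · exp(−(x−vt)²/(4Dt)), with n_e·A the pore (flow) area.
Plume center vt = 0.50 × 140 = 70 m, so the well at 94 m is 24 m downgradient of the peak.
√(4πDt) = 78.47 m, giving peak height M/(n_e·A·√(4πDt)) = 350/(0.28 × 160 × 78.47) = 0.09956 kg/m³.
(x−vt)²/(4Dt) = (24)²/(4 × 3.5 × 140) = 0.2939; exp(−0.2939) = 0.7454.
C = 0.09956 × 0.7454 = 0.0742 kg/m³.

0.0742 kg/m³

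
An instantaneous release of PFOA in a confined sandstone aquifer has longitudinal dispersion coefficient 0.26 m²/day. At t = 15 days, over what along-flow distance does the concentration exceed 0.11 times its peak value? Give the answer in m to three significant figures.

11.7 m

The plume is Gaussian with σ = √(2Dt) = √(2 × 0.26 × 15) = 2.793 m.
C/C_peak = exp(−Δx²/(2σ²)) = 0.11 ⇒ Δx = σ·√(−2 ln 0.11) = 2.793 × 2.101 = 5.868 m.
Width = 2Δx = 11.7 m.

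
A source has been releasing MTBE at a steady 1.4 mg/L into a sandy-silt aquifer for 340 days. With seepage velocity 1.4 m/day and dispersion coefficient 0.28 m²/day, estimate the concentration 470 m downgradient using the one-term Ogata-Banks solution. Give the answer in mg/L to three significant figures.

For a continuous step input, C/C₀ ≈ ½·erfc((x−vt)/(2√(Dt))).
vt = 1.4 × 340 = 476 m and 2√(Dt) = 2√(0.28 × 340) = 19.51 m.
Argument (x−vt)/(2√(Dt)) = (470 − 476)/19.51 = -0.3075; ½·erfc(-0.3075) = 0.6682.
C = 1.4 × 0.6682 = 0.935 mg/L.

0.935 mg/L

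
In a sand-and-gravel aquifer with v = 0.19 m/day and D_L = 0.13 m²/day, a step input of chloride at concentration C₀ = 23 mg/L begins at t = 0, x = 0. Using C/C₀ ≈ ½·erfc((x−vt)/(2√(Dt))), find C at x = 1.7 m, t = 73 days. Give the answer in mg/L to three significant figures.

22.9 mg/L

For a continuous step input, C/C₀ ≈ ½·erfc((x−vt)/(2√(Dt))).
vt = 0.19 × 73 = 13.87 m and 2√(Dt) = 2√(0.13 × 73) = 6.161 m.
Argument (x−vt)/(2√(Dt)) = (1.7 − 13.87)/6.161 = -1.975; ½·erfc(-1.975) = 0.9974.
C = 23 × 0.9974 = 22.9 mg/L.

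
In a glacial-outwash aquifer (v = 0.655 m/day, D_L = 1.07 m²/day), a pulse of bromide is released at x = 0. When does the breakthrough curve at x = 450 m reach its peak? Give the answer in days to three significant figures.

685 days

For the 1D instantaneous-source solution, setting ∂C/∂t = 0 at fixed x gives v²t² + 2Dt − x² = 0, so t = (√(D² + v²x²) − D)/v².
√(D² + v²x²) = √(1.07² + 0.655² × 450²) = 294.8; v² = 0.429025.
t = (294.8 − 1.07)/0.429025 = 685 days (vs. the pure-advection estimate x/v = 687 d).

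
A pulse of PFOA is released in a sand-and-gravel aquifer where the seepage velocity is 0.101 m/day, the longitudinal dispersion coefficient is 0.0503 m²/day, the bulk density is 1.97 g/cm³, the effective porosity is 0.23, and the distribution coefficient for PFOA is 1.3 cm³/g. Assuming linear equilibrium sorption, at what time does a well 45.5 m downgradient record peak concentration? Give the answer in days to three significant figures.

5410 days

Retardation factor R = 1 + ρ_b·K_d/n = 1 + 1.97 × 1.3/0.23 = 12.13.
Sorption retards both mechanisms: v_R = v/R = 0.008326 m/day, D_R = D/R = 0.004147 m²/day.
Peak time from v_R²t² + 2D_R t − x² = 0: t = (√(D_R² + v_R²x²) − D_R)/v_R².
√(D_R² + v_R²x²) = √(0.004147² + 0.008326² × 45.5²) = 0.3789; v_R² = 6.932e-05.
t = (0.3789 − 0.004147)/6.932e-05 = 5410 days.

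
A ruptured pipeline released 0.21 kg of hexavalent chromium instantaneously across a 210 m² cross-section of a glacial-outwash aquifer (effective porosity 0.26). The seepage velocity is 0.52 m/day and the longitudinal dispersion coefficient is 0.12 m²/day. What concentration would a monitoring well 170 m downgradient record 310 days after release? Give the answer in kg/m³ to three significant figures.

0.000106 kg/m³

For an instantaneous plane source, C(x,t) = M/(n_e·A·√(4πDt)) · exp(−(x−vt)²/(4Dt)), with n_e·A the pore (flow) area.
Plume center vt = 0.52 × 310 = 161.2 m, so the well at 170 m is 8.8 m downgradient of the peak.
√(4πDt) = 21.62 m, giving peak height M/(n_e·A·√(4πDt)) = 0.21/(0.26 × 210 × 21.62) = 0.0001779 kg/m³.
(x−vt)²/(4Dt) = (8.8)²/(4 × 0.12 × 310) = 0.5204; exp(−0.5204) = 0.5943.
C = 0.0001779 × 0.5943 = 0.000106 kg/m³.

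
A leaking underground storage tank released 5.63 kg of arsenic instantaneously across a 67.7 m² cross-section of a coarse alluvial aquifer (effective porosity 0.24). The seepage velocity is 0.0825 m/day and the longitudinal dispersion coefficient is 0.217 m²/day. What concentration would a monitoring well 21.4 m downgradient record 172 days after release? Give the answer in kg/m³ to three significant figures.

For an instantaneous plane source, C(x,t) = M/(n_e·A·√(4πDt)) · exp(−(x−vt)²/(4Dt)), with n_e·A the pore (flow) area.
Plume center vt = 0.0825 × 172 = 14.19 m, so the well at 21.4 m is 7.21 m downgradient of the peak.
√(4πDt) = 21.66 m, giving peak height M/(n_e·A·√(4πDt)) = 5.63/(0.24 × 67.7 × 21.66) = 0.01600 kg/m³.
(x−vt)²/(4Dt) = (7.21)²/(4 × 0.217 × 172) = 0.3482; exp(−0.3482) = 0.7060.
C = 0.01600 × 0.7060 = 0.0113 kg/m³.

0.0113 kg/m³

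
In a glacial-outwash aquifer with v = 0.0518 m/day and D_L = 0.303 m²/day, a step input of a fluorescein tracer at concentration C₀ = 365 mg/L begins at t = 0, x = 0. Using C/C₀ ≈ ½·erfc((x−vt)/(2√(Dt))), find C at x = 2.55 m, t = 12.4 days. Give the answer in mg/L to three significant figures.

88.8 mg/L

For a continuous step input, C/C₀ ≈ ½·erfc((x−vt)/(2√(Dt))).
vt = 0.0518 × 12.4 = 0.64232 m and 2√(Dt) = 2√(0.303 × 12.4) = 3.877 m.
Argument (x−vt)/(2√(Dt)) = (2.55 − 0.64232)/3.877 = 0.4921; ½·erfc(0.4921) = 0.2432.
C = 365 × 0.2432 = 88.8 mg/L.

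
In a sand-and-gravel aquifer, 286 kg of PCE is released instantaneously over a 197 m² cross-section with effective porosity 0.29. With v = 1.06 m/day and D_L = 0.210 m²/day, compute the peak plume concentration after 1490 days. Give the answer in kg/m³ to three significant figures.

0.0798 kg/m³

The peak of an instantaneous 1D plume sits at x = vt; there the Gaussian factor is 1 and C_max = M/(n_e·A·√(4πDt)), where n_e·A is the pore area the mass is dissolved in.
√(4πDt) = √(4π × 0.210 × 1490) = 62.71 m, so C_max = 286/(0.29 × 197 × 62.71) = 0.0798 kg/m³.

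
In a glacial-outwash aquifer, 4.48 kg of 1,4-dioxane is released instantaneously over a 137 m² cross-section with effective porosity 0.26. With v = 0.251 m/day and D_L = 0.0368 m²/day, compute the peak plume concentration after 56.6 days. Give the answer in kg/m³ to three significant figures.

0.0246 kg/m³

The peak of an instantaneous 1D plume sits at x = vt; there the Gaussian factor is 1 and C_max = M/(n_e·A·√(4πDt)), where n_e·A is the pore area the mass is dissolved in.
√(4πDt) = √(4π × 0.0368 × 56.6) = 5.116 m, so C_max = 4.48/(0.26 × 137 × 5.116) = 0.0246 kg/m³.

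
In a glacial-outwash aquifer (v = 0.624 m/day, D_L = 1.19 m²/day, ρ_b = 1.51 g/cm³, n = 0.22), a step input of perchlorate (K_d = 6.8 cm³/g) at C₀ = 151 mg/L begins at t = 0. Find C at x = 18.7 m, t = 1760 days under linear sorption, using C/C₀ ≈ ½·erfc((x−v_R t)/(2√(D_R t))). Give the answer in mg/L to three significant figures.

102 mg/L

Retardation factor R = 1 + ρ_b·K_d/n = 1 + 1.51 × 6.8/0.22 = 47.67.
Sorption retards both mechanisms: v_R = v/R = 0.01309 m/day, D_R = D/R = 0.02496 m²/day.
v_R·t = 0.01309 × 1760 = 23.0384 m; 2√(D_R t) = 13.26 m; argument = (18.7 − 23.0384)/13.26 = -0.3272.
C = C₀ × ½·erfc(-0.3272) = 151 × 0.6782 = 102 mg/L.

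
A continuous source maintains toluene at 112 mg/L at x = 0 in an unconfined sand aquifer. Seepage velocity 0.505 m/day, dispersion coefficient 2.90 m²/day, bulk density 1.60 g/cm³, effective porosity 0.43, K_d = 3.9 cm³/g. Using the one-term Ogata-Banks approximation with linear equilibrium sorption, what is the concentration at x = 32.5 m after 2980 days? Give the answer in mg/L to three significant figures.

109 mg/L

Retardation factor R = 1 + ρ_b·K_d/n = 1 + 1.60 × 3.9/0.43 = 15.51.
Sorption retards both mechanisms: v_R = v/R = 0.03256 m/day, D_R = D/R = 0.1870 m²/day.
v_R·t = 0.03256 × 2980 = 97.0288 m; 2√(D_R t) = 47.21 m; argument = (32.5 − 97.0288)/47.21 = -1.367.
C = C₀ × ½·erfc(-1.367) = 112 × 0.9734 = 109 mg/L.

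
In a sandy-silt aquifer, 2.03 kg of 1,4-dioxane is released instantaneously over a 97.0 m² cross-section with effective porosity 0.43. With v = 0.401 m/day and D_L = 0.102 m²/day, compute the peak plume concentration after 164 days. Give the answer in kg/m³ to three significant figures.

0.00336 kg/m³

The peak of an instantaneous 1D plume sits at x = vt; there the Gaussian factor is 1 and C_max = M/(n_e·A·√(4πDt)), where n_e·A is the pore area the mass is dissolved in.
√(4πDt) = √(4π × 0.102 × 164) = 14.50 m, so C_max = 2.03/(0.43 × 97.0 × 14.50) = 0.00336 kg/m³.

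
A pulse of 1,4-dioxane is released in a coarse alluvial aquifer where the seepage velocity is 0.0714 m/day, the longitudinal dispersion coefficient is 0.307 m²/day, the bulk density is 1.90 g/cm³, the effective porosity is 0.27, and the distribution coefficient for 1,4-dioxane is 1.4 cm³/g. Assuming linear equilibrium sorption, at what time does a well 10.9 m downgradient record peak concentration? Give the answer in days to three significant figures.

1130 days

Retardation factor R = 1 + ρ_b·K_d/n = 1 + 1.90 × 1.4/0.27 = 10.85.
Sorption retards both mechanisms: v_R = v/R = 0.006581 m/day, D_R = D/R = 0.02829 m²/day.
Peak time from v_R²t² + 2D_R t − x² = 0: t = (√(D_R² + v_R²x²) − D_R)/v_R².
√(D_R² + v_R²x²) = √(0.02829² + 0.006581² × 10.9²) = 0.07711; v_R² = 4.331e-05.
t = (0.07711 − 0.02829)/4.331e-05 = 1130 days.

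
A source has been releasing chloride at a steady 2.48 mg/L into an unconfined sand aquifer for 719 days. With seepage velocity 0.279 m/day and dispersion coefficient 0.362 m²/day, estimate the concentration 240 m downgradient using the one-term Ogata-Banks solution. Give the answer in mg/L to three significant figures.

For a continuous step input, C/C₀ ≈ ½·erfc((x−vt)/(2√(Dt))).
vt = 0.279 × 719 = 200.601 m and 2√(Dt) = 2√(0.362 × 719) = 32.27 m.
Argument (x−vt)/(2√(Dt)) = (240 − 200.601)/32.27 = 1.221; ½·erfc(1.221) = 0.04211.
C = 2.48 × 0.04211 = 0.104 mg/L.

0.104 mg/L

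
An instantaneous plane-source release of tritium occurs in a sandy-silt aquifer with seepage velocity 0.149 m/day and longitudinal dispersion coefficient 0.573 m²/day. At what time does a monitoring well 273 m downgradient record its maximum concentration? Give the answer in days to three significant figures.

1810 days

For the 1D instantaneous-source solution, setting ∂C/∂t = 0 at fixed x gives v²t² + 2Dt − x² = 0, so t = (√(D² + v²x²) − D)/v².
√(D² + v²x²) = √(0.573² + 0.149² × 273²) = 40.68; v² = 0.022201.
t = (40.68 − 0.573)/0.022201 = 1810 days (vs. the pure-advection estimate x/v = 1830 d).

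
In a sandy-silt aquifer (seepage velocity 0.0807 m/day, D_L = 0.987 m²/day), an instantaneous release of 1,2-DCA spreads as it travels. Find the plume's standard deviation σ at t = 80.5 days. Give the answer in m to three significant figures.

Dispersive spreading gives a Gaussian with σ² = 2Dt; advection only shifts the center.
σ = √(2 × 0.987 × 80.5) = 12.6 m.

12.6 m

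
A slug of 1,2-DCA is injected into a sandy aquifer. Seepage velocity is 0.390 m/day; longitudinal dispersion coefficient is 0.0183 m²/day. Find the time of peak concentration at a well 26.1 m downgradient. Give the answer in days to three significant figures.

66.8 days

For the 1D instantaneous-source solution, setting ∂C/∂t = 0 at fixed x gives v²t² + 2Dt − x² = 0, so t = (√(D² + v²x²) − D)/v².
√(D² + v²x²) = √(0.0183² + 0.390² × 26.1²) = 10.18; v² = 0.1521.
t = (10.18 − 0.0183)/0.1521 = 66.8 days (vs. the pure-advection estimate x/v = 66.9 d).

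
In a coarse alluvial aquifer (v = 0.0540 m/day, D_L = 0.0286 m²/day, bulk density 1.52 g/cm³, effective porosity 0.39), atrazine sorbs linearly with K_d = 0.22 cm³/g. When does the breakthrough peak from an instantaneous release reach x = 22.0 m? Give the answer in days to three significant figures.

Retardation factor R = 1 + ρ_b·K_d/n = 1 + 1.52 × 0.22/0.39 = 1.857.
Sorption retards both mechanisms: v_R = v/R = 0.02908 m/day, D_R = D/R = 0.01540 m²/day.
Peak time from v_R²t² + 2D_R t − x² = 0: t = (√(D_R² + v_R²x²) − D_R)/v_R².
√(D_R² + v_R²x²) = √(0.01540² + 0.02908² × 22.0²) = 0.6399; v_R² = 0.0008456.
t = (0.6399 − 0.01540)/0.0008456 = 739 days.

739 days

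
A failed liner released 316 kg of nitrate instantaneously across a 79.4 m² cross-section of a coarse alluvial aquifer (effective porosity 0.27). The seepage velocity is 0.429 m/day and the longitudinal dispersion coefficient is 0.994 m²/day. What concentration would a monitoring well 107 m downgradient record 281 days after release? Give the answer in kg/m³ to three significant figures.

For an instantaneous plane source, C(x,t) = M/(n_e·A·√(4πDt)) · exp(−(x−vt)²/(4Dt)), with n_e·A the pore (flow) area.
Plume center vt = 0.429 × 281 = 120.549 m, so the well at 107 m is 13.549 m upgradient of the peak.
√(4πDt) = 59.24 m, giving peak height M/(n_e·A·√(4πDt)) = 316/(0.27 × 79.4 × 59.24) = 0.2488 kg/m³.
(x−vt)²/(4Dt) = (-13.549)²/(4 × 0.994 × 281) = 0.1643; exp(−0.1643) = 0.8485.
C = 0.2488 × 0.8485 = 0.211 kg/m³.

0.211 kg/m³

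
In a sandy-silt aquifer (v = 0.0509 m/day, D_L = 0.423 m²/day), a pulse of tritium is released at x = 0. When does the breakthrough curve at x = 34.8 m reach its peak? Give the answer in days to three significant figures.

For the 1D instantaneous-source solution, setting ∂C/∂t = 0 at fixed x gives v²t² + 2Dt − x² = 0, so t = (√(D² + v²x²) − D)/v².
√(D² + v²x²) = √(0.423² + 0.0509² × 34.8²) = 1.821; v² = 0.00259081.
t = (1.821 − 0.423)/0.00259081 = 540 days (vs. the pure-advection estimate x/v = 684 d).

540 days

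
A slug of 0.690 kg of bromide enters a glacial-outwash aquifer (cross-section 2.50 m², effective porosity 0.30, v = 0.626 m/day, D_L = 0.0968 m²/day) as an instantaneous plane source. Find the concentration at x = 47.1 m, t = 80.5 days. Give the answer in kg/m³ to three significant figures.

For an instantaneous plane source, C(x,t) = M/(n_e·A·√(4πDt)) · exp(−(x−vt)²/(4Dt)), with n_e·A the pore (flow) area.
Plume center vt = 0.626 × 80.5 = 50.393 m, so the well at 47.1 m is 3.293 m upgradient of the peak.
√(4πDt) = 9.896 m, giving peak height M/(n_e·A·√(4πDt)) = 0.690/(0.30 × 2.50 × 9.896) = 0.09297 kg/m³.
(x−vt)²/(4Dt) = (-3.293)²/(4 × 0.0968 × 80.5) = 0.3479; exp(−0.3479) = 0.7062.
C = 0.09297 × 0.7062 = 0.0657 kg/m³.

0.0657 kg/m³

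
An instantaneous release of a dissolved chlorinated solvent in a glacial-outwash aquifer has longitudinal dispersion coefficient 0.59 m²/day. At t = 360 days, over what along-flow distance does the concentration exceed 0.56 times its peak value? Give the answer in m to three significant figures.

44.4 m

The plume is Gaussian with σ = √(2Dt) = √(2 × 0.59 × 360) = 20.61 m.
C/C_peak = exp(−Δx²/(2σ²)) = 0.56 ⇒ Δx = σ·√(−2 ln 0.56) = 20.61 × 1.077 = 22.20 m.
Width = 2Δx = 44.4 m.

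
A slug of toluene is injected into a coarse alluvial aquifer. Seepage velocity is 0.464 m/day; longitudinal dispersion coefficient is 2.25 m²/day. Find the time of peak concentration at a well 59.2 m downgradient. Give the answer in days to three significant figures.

For the 1D instantaneous-source solution, setting ∂C/∂t = 0 at fixed x gives v²t² + 2Dt − x² = 0, so t = (√(D² + v²x²) − D)/v².
√(D² + v²x²) = √(2.25² + 0.464² × 59.2²) = 27.56; v² = 0.215296.
t = (27.56 − 2.25)/0.215296 = 118 days (vs. the pure-advection estimate x/v = 128 d).

118 days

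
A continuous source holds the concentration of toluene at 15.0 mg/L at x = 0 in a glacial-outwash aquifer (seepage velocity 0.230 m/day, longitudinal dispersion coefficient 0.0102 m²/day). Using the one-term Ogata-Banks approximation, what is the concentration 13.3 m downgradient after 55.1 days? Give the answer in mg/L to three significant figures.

For a continuous step input, C/C₀ ≈ ½·erfc((x−vt)/(2√(Dt))).
vt = 0.230 × 55.1 = 12.673 m and 2√(Dt) = 2√(0.0102 × 55.1) = 1.499 m.
Argument (x−vt)/(2√(Dt)) = (13.3 − 12.673)/1.499 = 0.4183; ½·erfc(0.4183) = 0.2771.
C = 15.0 × 0.2771 = 4.16 mg/L.

4.16 mg/L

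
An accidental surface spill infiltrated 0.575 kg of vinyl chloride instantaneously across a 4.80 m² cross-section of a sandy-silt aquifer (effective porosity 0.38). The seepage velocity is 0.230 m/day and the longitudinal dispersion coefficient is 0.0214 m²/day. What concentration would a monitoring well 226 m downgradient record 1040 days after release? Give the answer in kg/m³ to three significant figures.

For an instantaneous plane source, C(x,t) = M/(n_e·A·√(4πDt)) · exp(−(x−vt)²/(4Dt)), with n_e·A the pore (flow) area.
Plume center vt = 0.230 × 1040 = 239.2 m, so the well at 226 m is 13.2 m upgradient of the peak.
√(4πDt) = 16.72 m, giving peak height M/(n_e·A·√(4πDt)) = 0.575/(0.38 × 4.80 × 16.72) = 0.01885 kg/m³.
(x−vt)²/(4Dt) = (-13.2)²/(4 × 0.0214 × 1040) = 1.957; exp(−1.957) = 0.1413.
C = 0.01885 × 0.1413 = 0.00266 kg/m³.

0.00266 kg/m³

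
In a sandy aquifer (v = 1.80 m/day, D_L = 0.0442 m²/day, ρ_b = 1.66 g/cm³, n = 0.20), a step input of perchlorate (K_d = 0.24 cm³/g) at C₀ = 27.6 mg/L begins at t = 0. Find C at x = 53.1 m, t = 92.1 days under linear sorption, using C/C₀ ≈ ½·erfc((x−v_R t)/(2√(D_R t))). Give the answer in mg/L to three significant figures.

25.4 mg/L

Retardation factor R = 1 + ρ_b·K_d/n = 1 + 1.66 × 0.24/0.20 = 2.992.
Sorption retards both mechanisms: v_R = v/R = 0.6016 m/day, D_R = D/R = 0.01477 m²/day.
v_R·t = 0.6016 × 92.1 = 55.40736 m; 2√(D_R t) = 2.333 m; argument = (53.1 − 55.40736)/2.333 = -0.9890.
C = C₀ × ½·erfc(-0.9890) = 27.6 × 0.9190 = 25.4 mg/L.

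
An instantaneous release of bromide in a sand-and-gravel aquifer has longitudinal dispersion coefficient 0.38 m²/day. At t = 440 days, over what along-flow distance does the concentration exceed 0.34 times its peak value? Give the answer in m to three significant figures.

53.7 m

The plume is Gaussian with σ = √(2Dt) = √(2 × 0.38 × 440) = 18.29 m.
C/C_peak = exp(−Δx²/(2σ²)) = 0.34 ⇒ Δx = σ·√(−2 ln 0.34) = 18.29 × 1.469 = 26.87 m.
Width = 2Δx = 53.7 m.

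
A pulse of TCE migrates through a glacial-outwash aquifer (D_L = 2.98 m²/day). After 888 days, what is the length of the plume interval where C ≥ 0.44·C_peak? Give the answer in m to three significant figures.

186 m

The plume is Gaussian with σ = √(2Dt) = √(2 × 2.98 × 888) = 72.75 m.
C/C_peak = exp(−Δx²/(2σ²)) = 0.44 ⇒ Δx = σ·√(−2 ln 0.44) = 72.75 × 1.281 = 93.19 m.
Width = 2Δx = 186 m.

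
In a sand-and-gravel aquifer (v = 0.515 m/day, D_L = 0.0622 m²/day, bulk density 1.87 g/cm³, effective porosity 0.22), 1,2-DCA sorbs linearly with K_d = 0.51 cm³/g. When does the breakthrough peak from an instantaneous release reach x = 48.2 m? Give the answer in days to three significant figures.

498 days

Retardation factor R = 1 + ρ_b·K_d/n = 1 + 1.87 × 0.51/0.22 = 5.335.
Sorption retards both mechanisms: v_R = v/R = 0.09653 m/day, D_R = D/R = 0.01166 m²/day.
Peak time from v_R²t² + 2D_R t − x² = 0: t = (√(D_R² + v_R²x²) − D_R)/v_R².
√(D_R² + v_R²x²) = √(0.01166² + 0.09653² × 48.2²) = 4.653; v_R² = 0.009318.
t = (4.653 − 0.01166)/0.009318 = 498 days.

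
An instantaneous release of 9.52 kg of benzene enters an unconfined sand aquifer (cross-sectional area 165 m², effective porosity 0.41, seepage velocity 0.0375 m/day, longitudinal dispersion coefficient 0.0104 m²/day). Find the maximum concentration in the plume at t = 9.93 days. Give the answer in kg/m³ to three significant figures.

The peak of an instantaneous 1D plume sits at x = vt; there the Gaussian factor is 1 and C_max = M/(n_e·A·√(4πDt)), where n_e·A is the pore area the mass is dissolved in.
√(4πDt) = √(4π × 0.0104 × 9.93) = 1.139 m, so C_max = 9.52/(0.41 × 165 × 1.139) = 0.124 kg/m³.

0.124 kg/m³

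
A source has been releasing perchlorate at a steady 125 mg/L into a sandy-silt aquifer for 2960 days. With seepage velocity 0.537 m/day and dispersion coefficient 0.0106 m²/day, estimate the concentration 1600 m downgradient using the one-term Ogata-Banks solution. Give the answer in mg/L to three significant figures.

For a continuous step input, C/C₀ ≈ ½·erfc((x−vt)/(2√(Dt))).
vt = 0.537 × 2960 = 1589.52 m and 2√(Dt) = 2√(0.0106 × 2960) = 11.20 m.
Argument (x−vt)/(2√(Dt)) = (1600 − 1589.52)/11.20 = 0.9357; ½·erfc(0.9357) = 0.09287.
C = 125 × 0.09287 = 11.6 mg/L.

11.6 mg/L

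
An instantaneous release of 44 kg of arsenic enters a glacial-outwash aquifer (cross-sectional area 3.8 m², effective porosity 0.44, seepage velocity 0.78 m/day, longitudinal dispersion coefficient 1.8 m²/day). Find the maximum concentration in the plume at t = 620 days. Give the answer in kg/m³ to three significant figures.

0.222 kg/m³

The peak of an instantaneous 1D plume sits at x = vt; there the Gaussian factor is 1 and C_max = M/(n_e·A·√(4πDt)), where n_e·A is the pore area the mass is dissolved in.
√(4πDt) = √(4π × 1.8 × 620) = 118.4 m, so C_max = 44/(0.44 × 3.8 × 118.4) = 0.222 kg/m³.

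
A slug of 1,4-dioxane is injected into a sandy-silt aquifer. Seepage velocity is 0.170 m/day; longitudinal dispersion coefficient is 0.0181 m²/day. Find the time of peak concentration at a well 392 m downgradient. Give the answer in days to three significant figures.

For the 1D instantaneous-source solution, setting ∂C/∂t = 0 at fixed x gives v²t² + 2Dt − x² = 0, so t = (√(D² + v²x²) − D)/v².
√(D² + v²x²) = √(0.0181² + 0.170² × 392²) = 66.64; v² = 0.0289.
t = (66.64 − 0.0181)/0.0289 = 2310 days (vs. the pure-advection estimate x/v = 2310 d).

2310 days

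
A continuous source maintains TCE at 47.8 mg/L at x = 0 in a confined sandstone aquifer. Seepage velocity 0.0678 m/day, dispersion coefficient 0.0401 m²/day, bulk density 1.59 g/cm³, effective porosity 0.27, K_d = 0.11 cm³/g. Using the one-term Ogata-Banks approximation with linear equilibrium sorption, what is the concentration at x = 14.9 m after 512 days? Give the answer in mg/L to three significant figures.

42.6 mg/L

Retardation factor R = 1 + ρ_b·K_d/n = 1 + 1.59 × 0.11/0.27 = 1.648.
Sorption retards both mechanisms: v_R = v/R = 0.04114 m/day, D_R = D/R = 0.02433 m²/day.
v_R·t = 0.04114 × 512 = 21.06368 m; 2√(D_R t) = 7.059 m; argument = (14.9 − 21.06368)/7.059 = -0.8732.
C = C₀ × ½·erfc(-0.8732) = 47.8 × 0.8916 = 42.6 mg/L.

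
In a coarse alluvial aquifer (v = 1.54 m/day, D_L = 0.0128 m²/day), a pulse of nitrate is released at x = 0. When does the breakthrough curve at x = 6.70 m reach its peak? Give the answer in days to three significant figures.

For the 1D instantaneous-source solution, setting ∂C/∂t = 0 at fixed x gives v²t² + 2Dt − x² = 0, so t = (√(D² + v²x²) − D)/v².
√(D² + v²x²) = √(0.0128² + 1.54² × 6.70²) = 10.32; v² = 2.3716.
t = (10.32 − 0.0128)/2.3716 = 4.35 days (vs. the pure-advection estimate x/v = 4.35 d).

4.35 days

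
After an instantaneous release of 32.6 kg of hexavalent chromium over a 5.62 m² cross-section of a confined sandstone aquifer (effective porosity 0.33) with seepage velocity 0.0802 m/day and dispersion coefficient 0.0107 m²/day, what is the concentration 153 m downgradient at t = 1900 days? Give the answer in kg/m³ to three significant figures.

1.09 kg/m³

For an instantaneous plane source, C(x,t) = M/(n_e·A·√(4πDt)) · exp(−(x−vt)²/(4Dt)), with n_e·A the pore (flow) area.
Plume center vt = 0.0802 × 1900 = 152.38 m, so the well at 153 m is 0.62 m downgradient of the peak.
√(4πDt) = 15.98 m, giving peak height M/(n_e·A·√(4πDt)) = 32.6/(0.33 × 5.62 × 15.98) = 1.100 kg/m³.
(x−vt)²/(4Dt) = (0.62)²/(4 × 0.0107 × 1900) = 0.004727; exp(−0.004727) = 0.9953.
C = 1.100 × 0.9953 = 1.09 kg/m³.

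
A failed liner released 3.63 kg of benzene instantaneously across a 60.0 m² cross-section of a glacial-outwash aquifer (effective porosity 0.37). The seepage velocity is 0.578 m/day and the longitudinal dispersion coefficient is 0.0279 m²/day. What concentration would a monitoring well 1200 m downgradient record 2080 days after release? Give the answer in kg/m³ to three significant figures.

For an instantaneous plane source, C(x,t) = M/(n_e·A·√(4πDt)) · exp(−(x−vt)²/(4Dt)), with n_e·A the pore (flow) area.
Plume center vt = 0.578 × 2080 = 1202.24 m, so the well at 1200 m is 2.24 m upgradient of the peak.
√(4πDt) = 27.00 m, giving peak height M/(n_e·A·√(4πDt)) = 3.63/(0.37 × 60.0 × 27.00) = 0.006056 kg/m³.
(x−vt)²/(4Dt) = (-2.24)²/(4 × 0.0279 × 2080) = 0.02162; exp(−0.02162) = 0.9786.
C = 0.006056 × 0.9786 = 0.00593 kg/m³.

0.00593 kg/m³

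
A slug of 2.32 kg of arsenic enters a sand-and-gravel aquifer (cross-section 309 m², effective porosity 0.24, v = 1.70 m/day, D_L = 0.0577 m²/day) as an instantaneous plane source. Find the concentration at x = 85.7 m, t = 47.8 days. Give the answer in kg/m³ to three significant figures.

For an instantaneous plane source, C(x,t) = M/(n_e·A·√(4πDt)) · exp(−(x−vt)²/(4Dt)), with n_e·A the pore (flow) area.
Plume center vt = 1.70 × 47.8 = 81.26 m, so the well at 85.7 m is 4.44 m downgradient of the peak.
√(4πDt) = 5.887 m, giving peak height M/(n_e·A·√(4πDt)) = 2.32/(0.24 × 309 × 5.887) = 0.005314 kg/m³.
(x−vt)²/(4Dt) = (4.44)²/(4 × 0.0577 × 47.8) = 1.787; exp(−1.787) = 0.1675.
C = 0.005314 × 0.1675 = 0.000890 kg/m³.

0.000890 kg/m³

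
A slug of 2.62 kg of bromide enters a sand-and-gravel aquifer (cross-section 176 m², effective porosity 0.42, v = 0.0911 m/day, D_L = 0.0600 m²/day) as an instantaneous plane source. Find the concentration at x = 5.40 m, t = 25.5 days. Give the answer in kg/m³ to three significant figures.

0.00172 kg/m³

For an instantaneous plane source, C(x,t) = M/(n_e·A·√(4πDt)) · exp(−(x−vt)²/(4Dt)), with n_e·A the pore (flow) area.
Plume center vt = 0.0911 × 25.5 = 2.32305 m, so the well at 5.40 m is 3.07695 m downgradient of the peak.
√(4πDt) = 4.385 m, giving peak height M/(n_e·A·√(4πDt)) = 2.62/(0.42 × 176 × 4.385) = 0.008083 kg/m³.
(x−vt)²/(4Dt) = (3.07695)²/(4 × 0.0600 × 25.5) = 1.547; exp(−1.547) = 0.2129.
C = 0.008083 × 0.2129 = 0.00172 kg/m³.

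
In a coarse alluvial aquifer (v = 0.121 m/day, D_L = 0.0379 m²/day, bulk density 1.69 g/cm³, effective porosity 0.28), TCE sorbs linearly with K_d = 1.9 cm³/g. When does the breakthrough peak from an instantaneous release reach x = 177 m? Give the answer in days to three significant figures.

18200 days

Retardation factor R = 1 + ρ_b·K_d/n = 1 + 1.69 × 1.9/0.28 = 12.47.
Sorption retards both mechanisms: v_R = v/R = 0.009703 m/day, D_R = D/R = 0.003039 m²/day.
Peak time from v_R²t² + 2D_R t − x² = 0: t = (√(D_R² + v_R²x²) − D_R)/v_R².
√(D_R² + v_R²x²) = √(0.003039² + 0.009703² × 177²) = 1.717; v_R² = 9.415e-05.
t = (1.717 − 0.003039)/9.415e-05 = 18200 days.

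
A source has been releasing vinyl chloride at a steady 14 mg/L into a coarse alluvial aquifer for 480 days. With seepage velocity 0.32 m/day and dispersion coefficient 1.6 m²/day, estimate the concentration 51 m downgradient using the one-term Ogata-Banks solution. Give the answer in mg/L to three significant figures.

For a continuous step input, C/C₀ ≈ ½·erfc((x−vt)/(2√(Dt))).
vt = 0.32 × 480 = 153.6 m and 2√(Dt) = 2√(1.6 × 480) = 55.43 m.
Argument (x−vt)/(2√(Dt)) = (51 − 153.6)/55.43 = -1.851; ½·erfc(-1.851) = 0.9956.
C = 14 × 0.9956 = 13.9 mg/L.

13.9 mg/L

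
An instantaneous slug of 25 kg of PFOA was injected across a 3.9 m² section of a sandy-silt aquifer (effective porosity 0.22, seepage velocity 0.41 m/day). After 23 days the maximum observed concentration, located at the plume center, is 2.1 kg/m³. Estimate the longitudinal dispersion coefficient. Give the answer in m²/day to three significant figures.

At the plume center C_max = M/(n_e·A·√(4πDt)), so D = M²/(4πt·(n_e·A·C_max)²).
n_e·A·C_max = 0.22 × 3.9 × 2.1 = 1.802 kg/m.
D = 25²/(4π × 23 × 1.802²) = 0.666 m²/day.

0.666 m²/day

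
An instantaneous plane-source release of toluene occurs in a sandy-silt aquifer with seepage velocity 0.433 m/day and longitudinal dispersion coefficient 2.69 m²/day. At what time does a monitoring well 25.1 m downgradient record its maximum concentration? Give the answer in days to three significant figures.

For the 1D instantaneous-source solution, setting ∂C/∂t = 0 at fixed x gives v²t² + 2Dt − x² = 0, so t = (√(D² + v²x²) − D)/v².
√(D² + v²x²) = √(2.69² + 0.433² × 25.1²) = 11.20; v² = 0.187489.
t = (11.20 − 2.69)/0.187489 = 45.4 days (vs. the pure-advection estimate x/v = 58.0 d).

45.4 days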